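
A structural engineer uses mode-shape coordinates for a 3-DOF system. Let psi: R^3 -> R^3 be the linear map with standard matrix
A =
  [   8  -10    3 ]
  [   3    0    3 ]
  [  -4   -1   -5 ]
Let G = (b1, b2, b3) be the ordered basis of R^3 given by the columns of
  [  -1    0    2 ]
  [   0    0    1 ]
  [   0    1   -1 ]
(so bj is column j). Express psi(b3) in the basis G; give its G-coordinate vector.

<3, -1, 3>

Compute psi(b3) = A b3 = <3, 3, -4> in standard coordinates.
Then write this in G-coordinates: solve for y in y_1 b1 + ... + y_3 b3 = <3, 3, -4>.
This gives y = <3, -1, 3>, which is column 3 of [psi]_G.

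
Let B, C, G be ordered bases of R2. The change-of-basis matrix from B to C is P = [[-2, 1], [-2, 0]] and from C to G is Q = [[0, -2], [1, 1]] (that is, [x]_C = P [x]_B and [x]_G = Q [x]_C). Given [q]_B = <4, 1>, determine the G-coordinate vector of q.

Composing the changes, [q]_G = Q P [q]_B.
Q P = [[4, 0], [-4, 1]]; applying this to <4, 1> gives <16, -15>.

<16, -15>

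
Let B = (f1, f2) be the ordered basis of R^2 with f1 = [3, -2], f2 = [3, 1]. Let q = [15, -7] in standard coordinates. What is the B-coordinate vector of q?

[4, 1]

We seek scalars with c_1 f1 + c_2 f2 = q; equivalently solve M c = q where the columns of M are f1, f2.
System: 3c_1 + 3c_2 = 15, -2c_1 + c_2 = -7; solving gives c_1 = 4, c_2 = 1.
Check: 4f1 + f2 = [15, -7].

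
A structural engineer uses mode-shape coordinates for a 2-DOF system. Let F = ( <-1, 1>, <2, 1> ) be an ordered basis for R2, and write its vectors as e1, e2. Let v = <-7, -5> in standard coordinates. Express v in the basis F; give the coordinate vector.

We seek scalars with c_1 e1 + c_2 e2 = v; equivalently solve M c = v where the columns of M are e1, e2.
System: -c_1 + 2c_2 = -7, c_1 + c_2 = -5; solving gives c_1 = -1, c_2 = -4.
Check: -e1 - 4e2 = <-7, -5>.

<-1, -4>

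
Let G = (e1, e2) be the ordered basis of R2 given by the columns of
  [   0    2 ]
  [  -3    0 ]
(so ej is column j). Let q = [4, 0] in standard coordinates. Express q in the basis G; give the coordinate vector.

Write q = c_1 e1 + c_2 e2 and solve for the c_i.
System: 0c_1 + 2c_2 = 4, -3c_1 + 0c_2 = 0; solving gives c_1 = 0, c_2 = 2.
Check: 0·e1 + 2e2 = [4, 0].

[0, 2]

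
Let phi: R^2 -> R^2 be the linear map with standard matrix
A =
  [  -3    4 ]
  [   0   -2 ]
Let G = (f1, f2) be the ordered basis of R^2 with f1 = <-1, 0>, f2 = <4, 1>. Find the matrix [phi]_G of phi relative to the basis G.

The j-th column of [phi]_G is [phi(fj)]_G.
phi(f1) = A f1 = <3, 0> = -3f1 + 0·f2, so column 1 is <-3, 0>.
Repeating for f2 and assembling the columns gives [[-3, 0], [0, -2]].

[[-3, 0], [0, -2]]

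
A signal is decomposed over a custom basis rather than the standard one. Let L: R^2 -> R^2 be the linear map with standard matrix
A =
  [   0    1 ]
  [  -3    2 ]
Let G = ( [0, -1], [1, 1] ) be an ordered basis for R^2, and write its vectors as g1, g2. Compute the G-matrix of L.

With P the matrix whose columns are g1, g2, [L]_G = P^(-1) A P.
Column by column: L(g1) = A g1 = [-1, -2]; its G-coordinates [1, -1] give column 1.
Continuing for each basis vector yields [L]_G = [[1, 2], [-1, 1]].

[[1, 2], [-1, 1]]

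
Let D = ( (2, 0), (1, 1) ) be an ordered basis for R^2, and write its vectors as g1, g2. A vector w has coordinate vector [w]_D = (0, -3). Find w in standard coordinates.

w = M [w]_D, where M has columns g1, g2.
Carrying out the matrix-vector product, w = (-3, -3).

(-3, -3)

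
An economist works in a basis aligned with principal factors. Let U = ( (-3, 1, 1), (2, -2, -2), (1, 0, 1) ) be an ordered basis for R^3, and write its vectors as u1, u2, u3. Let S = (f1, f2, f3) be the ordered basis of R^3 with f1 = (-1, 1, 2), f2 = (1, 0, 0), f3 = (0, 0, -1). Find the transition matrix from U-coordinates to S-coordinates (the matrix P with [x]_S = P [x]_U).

[[1, -2, 0], [-2, 0, 1], [1, -2, -1]]

Let M have columns uj and N have columns fj. Then for every x, N [x]_S = x = M [x]_U, so P = N^(-1) M.
Since det N = 1, N^(-1) has integer entries; multiplying gives P = [[1, -2, 0], [-2, 0, 1], [1, -2, -1]].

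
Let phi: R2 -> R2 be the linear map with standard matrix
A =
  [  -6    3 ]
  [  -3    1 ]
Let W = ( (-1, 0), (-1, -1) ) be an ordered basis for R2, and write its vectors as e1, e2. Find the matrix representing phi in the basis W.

The j-th column of [phi]_W is [phi(ej)]_W.
phi(e1) = A e1 = (6, 3) = -3e1 - 3e2, so column 1 is (-3, -3).
Repeating for e2 and assembling the columns gives [[-3, -1], [-3, -2]].

[[-3, -1], [-3, -2]]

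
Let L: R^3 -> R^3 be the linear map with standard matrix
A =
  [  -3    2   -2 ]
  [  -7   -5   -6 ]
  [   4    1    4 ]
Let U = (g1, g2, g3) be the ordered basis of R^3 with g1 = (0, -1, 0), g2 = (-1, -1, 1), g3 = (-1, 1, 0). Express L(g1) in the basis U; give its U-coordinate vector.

(-1, -1, 3)

Column 1 of [L]_U is the U-coordinate vector of L(g1).
In standard coordinates L(g1) = A g1 = (-2, 5, -1).
Converting to U: (-2, 5, -1) = -g1 - g2 + 3g3, so the coordinate vector is (-1, -1, 3).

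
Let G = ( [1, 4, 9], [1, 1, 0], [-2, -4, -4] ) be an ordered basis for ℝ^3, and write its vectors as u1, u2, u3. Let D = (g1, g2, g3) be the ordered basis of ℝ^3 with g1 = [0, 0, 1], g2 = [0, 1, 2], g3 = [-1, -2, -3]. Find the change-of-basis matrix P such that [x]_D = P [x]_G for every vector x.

Take x = uj: its G-coordinates are the j-th standard unit vector, so P e_j — column j of P — equals [uj]_D.
u1 = 2g1 + 2g2 - g3, giving column 1 = [2, 2, -1]; repeating for each j gives P = [[2, -1, 2], [2, -1, 0], [-1, -1, 2]].

[[2, -1, 2], [2, -1, 0], [-1, -1, 2]]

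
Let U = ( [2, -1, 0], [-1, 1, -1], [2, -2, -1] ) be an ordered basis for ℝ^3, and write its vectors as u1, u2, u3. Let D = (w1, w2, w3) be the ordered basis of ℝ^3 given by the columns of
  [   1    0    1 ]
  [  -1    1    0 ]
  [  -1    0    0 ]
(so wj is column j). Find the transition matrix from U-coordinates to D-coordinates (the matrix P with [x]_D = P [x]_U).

[[0, 1, 1], [-1, 2, -1], [2, -2, 1]]

Take x = uj: its U-coordinates are the j-th standard unit vector, so P e_j — column j of P — equals [uj]_D.
u1 = 0·w1 - w2 + 2w3, giving column 1 = [0, -1, 2]; repeating for each j gives P = [[0, 1, 1], [-1, 2, -1], [2, -2, 1]].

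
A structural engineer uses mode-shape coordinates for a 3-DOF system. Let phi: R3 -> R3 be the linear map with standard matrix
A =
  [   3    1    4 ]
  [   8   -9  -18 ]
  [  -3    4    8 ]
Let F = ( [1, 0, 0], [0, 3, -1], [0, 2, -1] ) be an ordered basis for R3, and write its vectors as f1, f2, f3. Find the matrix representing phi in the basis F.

[[3, -1, -2], [2, -1, 0], [1, -3, 0]]

Let P have columns f1, ..., f3. Then [phi]_F = P^(-1) A P.
Here det P = -1, so P^(-1) is integer; computing A P first and then P^(-1)(A P) gives [[3, -1, -2], [2, -1, 0], [1, -3, 0]].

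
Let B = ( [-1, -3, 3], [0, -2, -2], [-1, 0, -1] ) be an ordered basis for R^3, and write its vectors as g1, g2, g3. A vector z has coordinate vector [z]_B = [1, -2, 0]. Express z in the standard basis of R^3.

The coordinates say z = g1 - 2g2 + 0·g3; adding the scaled basis vectors gives [-1, 1, 7].

[-1, 1, 7]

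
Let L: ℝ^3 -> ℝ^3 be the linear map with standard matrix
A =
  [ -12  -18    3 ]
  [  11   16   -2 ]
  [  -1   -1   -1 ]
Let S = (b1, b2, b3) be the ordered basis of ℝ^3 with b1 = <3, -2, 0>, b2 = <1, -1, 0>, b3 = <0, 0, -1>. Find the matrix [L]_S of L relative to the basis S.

With P the matrix whose columns are b1, ..., b3, [L]_S = P^(-1) A P.
Column by column: L(b1) = A b1 = <0, 1, -1>; its S-coordinates <1, -3, 1> give column 1.
Continuing for each basis vector yields [L]_S = [[1, 1, -1], [-3, 3, 0], [1, 0, -1]].

[[1, 1, -1], [-3, 3, 0], [1, 0, -1]]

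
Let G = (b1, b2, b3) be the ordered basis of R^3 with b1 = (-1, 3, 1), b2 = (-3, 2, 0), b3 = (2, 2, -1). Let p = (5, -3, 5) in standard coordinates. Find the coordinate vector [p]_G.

We seek scalars with c_1 b1 + ... + c_3 b3 = p; equivalently solve M c = p where the columns of M are b1, ..., b3.
Row-reducing the augmented matrix [M | p] gives c = (3, -4, -2).
Check: 3b1 - 4b2 - 2b3 = (5, -3, 5).

(3, -4, -2)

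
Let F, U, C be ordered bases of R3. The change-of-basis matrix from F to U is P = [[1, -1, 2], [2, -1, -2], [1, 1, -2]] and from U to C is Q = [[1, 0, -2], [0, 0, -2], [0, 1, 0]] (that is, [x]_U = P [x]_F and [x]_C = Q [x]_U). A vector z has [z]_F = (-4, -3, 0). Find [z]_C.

First [z]_U = P [z]_F = (-1, -5, -7).
Then [z]_C = Q [z]_U = (13, 14, -5).

(13, 14, -5)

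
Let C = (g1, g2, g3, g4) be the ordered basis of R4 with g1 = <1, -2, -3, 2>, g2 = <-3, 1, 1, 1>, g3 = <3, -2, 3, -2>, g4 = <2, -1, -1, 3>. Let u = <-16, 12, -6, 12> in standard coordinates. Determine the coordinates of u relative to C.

<-2, 2, -4, 2>

[u]_C is the unique c with M c = u, where M has columns g1, ..., g4.
Solving this 4x4 system gives c = (-2, 2, -4, 2).
Check: -2g1 + 2g2 - 4g3 + 2g4 = <-16, 12, -6, 12>.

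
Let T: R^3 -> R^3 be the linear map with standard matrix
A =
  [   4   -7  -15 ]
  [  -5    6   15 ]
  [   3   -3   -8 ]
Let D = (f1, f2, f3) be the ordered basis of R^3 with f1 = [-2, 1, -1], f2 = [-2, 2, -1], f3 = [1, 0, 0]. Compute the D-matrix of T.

Let P have columns f1, ..., f3. Then [T]_D = P^(-1) A P.
Here det P = 1, so P^(-1) is integer; computing A P first and then P^(-1)(A P) gives [[1, 1, -1], [0, 3, -2], [2, 1, -2]].

[[1, 1, -1], [0, 3, -2], [2, 1, -2]]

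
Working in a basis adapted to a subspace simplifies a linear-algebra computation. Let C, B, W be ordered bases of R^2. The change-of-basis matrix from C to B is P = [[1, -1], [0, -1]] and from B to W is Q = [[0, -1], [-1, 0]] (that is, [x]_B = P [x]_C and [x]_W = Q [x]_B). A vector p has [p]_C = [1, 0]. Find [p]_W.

Composing the changes, [p]_W = Q P [p]_C.
Q P = [[0, 1], [-1, 1]]; applying this to [1, 0] gives [0, -1].

[0, -1]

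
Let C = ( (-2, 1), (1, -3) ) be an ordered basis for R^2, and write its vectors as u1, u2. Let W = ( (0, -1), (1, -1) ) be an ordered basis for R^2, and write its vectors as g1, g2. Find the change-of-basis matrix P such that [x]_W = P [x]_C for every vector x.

Let M have columns uj and N have columns gj. Then for every x, N [x]_W = x = M [x]_C, so P = N^(-1) M.
Since det N = 1, N^(-1) has integer entries; multiplying gives P = [[1, 2], [-2, 1]].

[[1, 2], [-2, 1]]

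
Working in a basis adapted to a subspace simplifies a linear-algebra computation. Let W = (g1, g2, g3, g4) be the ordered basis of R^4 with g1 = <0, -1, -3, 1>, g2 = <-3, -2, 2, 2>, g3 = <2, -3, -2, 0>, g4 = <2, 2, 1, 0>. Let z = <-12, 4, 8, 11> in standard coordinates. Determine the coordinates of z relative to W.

Write z = c_1 g1 + ... + c_4 g4 and solve for the c_i.
Row-reducing the augmented matrix [M | z] gives c = (3, 4, -3, 3).
Check: 3g1 + 4g2 - 3g3 + 3g4 = <-12, 4, 8, 11>.

<3, 4, -3, 3>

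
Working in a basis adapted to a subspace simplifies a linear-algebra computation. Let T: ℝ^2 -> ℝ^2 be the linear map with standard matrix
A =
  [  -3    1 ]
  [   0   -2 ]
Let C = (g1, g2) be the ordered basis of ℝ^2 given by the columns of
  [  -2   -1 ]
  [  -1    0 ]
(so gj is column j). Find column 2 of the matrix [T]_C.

(0, -3)

Compute T(g2) = A g2 = (3, 0) in standard coordinates.
Then write this in C-coordinates: solve for y in y_1 g1 + y_2 g2 = (3, 0).
This gives y = (0, -3), which is column 2 of [T]_C.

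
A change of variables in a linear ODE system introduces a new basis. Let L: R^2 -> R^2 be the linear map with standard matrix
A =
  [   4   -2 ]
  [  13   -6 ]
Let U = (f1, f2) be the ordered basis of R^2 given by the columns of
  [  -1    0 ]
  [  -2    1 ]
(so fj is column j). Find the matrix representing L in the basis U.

[[0, 2], [-1, -2]]

With P the matrix whose columns are f1, f2, [L]_U = P^(-1) A P.
Column by column: L(f1) = A f1 = (0, -1); its U-coordinates (0, -1) give column 1.
Continuing for each basis vector yields [L]_U = [[0, 2], [-1, -2]].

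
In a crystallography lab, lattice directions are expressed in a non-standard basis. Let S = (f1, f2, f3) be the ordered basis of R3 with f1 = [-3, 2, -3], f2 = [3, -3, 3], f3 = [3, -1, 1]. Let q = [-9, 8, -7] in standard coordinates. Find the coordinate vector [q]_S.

[q]_S is the unique c with M c = q, where M has columns f1, ..., f3.
Gaussian elimination on [M | q] yields c = (-1, -3, -1).
Check: -f1 - 3f2 - f3 = [-9, 8, -7].

[-1, -3, -1]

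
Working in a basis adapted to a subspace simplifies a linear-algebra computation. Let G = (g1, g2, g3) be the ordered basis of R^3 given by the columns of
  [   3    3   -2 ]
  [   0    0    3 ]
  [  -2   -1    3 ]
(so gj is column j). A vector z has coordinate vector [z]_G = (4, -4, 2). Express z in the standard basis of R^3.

(-4, 6, 2)

z = M [z]_G, where M has columns g1, ..., g3.
Carrying out the matrix-vector product, z = (-4, 6, 2).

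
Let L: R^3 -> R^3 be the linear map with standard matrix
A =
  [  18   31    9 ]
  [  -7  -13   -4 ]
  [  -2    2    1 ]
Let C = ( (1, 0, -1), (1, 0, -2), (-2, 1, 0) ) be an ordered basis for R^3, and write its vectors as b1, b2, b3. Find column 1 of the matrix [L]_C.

Column 1 of [L]_C is the C-coordinate vector of L(b1).
In standard coordinates L(b1) = A b1 = (9, -3, -3).
Converting to C: (9, -3, -3) = 3b1 + 0·b2 - 3b3, so the coordinate vector is (3, 0, -3).

(3, 0, -3)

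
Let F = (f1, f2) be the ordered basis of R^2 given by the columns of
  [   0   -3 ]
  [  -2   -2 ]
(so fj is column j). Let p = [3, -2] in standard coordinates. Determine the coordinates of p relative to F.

We seek scalars with c_1 f1 + c_2 f2 = p; equivalently solve M c = p where the columns of M are f1, f2.
System: 0c_1 - 3c_2 = 3, -2c_1 - 2c_2 = -2; solving gives c_1 = 2, c_2 = -1.
Check: 2f1 - f2 = [3, -2].

[2, -1]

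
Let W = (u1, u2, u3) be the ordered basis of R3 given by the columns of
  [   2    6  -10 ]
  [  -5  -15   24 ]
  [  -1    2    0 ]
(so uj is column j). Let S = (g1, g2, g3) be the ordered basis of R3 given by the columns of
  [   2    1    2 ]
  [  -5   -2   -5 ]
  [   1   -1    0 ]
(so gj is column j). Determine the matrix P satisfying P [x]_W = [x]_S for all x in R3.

Let M have columns uj and N have columns gj. Then for every x, N [x]_S = x = M [x]_W, so P = N^(-1) M.
Since det N = -1, N^(-1) has integer entries; multiplying gives P = [[-1, 2, -2], [0, 0, -2], [2, 1, -2]].

[[-1, 2, -2], [0, 0, -2], [2, 1, -2]]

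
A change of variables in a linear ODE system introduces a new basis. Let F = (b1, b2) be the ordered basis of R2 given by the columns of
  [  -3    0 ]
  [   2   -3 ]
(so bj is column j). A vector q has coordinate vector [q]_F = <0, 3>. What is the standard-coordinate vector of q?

The coordinates say q = 0·b1 + 3b2; adding the scaled basis vectors gives <0, -9>.

<0, -9>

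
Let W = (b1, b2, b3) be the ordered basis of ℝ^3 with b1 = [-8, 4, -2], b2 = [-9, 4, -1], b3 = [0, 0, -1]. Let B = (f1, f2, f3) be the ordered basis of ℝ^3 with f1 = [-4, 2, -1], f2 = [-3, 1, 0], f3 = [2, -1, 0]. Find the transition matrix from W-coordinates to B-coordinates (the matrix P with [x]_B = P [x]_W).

Column j of P is [bj]_B, since P maps W-coordinates to B-coordinates.
Expressing b1 in B: b1 = 2f1 + 0·f2 + 0·f3, so column 1 of P is [2, 0, 0].
Doing the same for each bj gives P = [[2, 1, 1], [0, 1, 0], [0, -1, 2]].

[[2, 1, 1], [0, 1, 0], [0, -1, 2]]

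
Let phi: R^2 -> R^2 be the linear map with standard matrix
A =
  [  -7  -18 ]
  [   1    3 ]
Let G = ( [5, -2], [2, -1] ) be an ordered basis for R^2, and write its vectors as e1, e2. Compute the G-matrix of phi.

[[-1, 2], [3, -3]]

Let P have columns e1, e2. Then [phi]_G = P^(-1) A P.
Here det P = -1, so P^(-1) is integer; computing A P first and then P^(-1)(A P) gives [[-1, 2], [3, -3]].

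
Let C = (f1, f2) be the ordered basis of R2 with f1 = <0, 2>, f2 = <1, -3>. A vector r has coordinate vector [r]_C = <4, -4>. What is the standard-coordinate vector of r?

The coordinates say r = 4f1 - 4f2; adding the scaled basis vectors gives <-4, 20>.

<-4, 20>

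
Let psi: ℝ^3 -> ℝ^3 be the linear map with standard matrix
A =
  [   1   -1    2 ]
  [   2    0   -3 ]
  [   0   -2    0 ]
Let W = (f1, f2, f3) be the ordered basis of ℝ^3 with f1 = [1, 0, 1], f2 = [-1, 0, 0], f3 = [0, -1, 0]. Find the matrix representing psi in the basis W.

Let P have columns f1, ..., f3. Then [psi]_W = P^(-1) A P.
Here det P = 1, so P^(-1) is integer; computing A P first and then P^(-1)(A P) gives [[0, 0, 2], [-3, 1, 1], [1, 2, 0]].

[[0, 0, 2], [-3, 1, 1], [1, 2, 0]]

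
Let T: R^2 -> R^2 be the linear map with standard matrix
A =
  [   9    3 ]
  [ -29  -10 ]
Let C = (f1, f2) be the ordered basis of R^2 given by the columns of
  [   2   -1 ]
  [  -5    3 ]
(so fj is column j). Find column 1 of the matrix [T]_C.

Compute T(f1) = A f1 = (3, -8) in standard coordinates.
Then write this in C-coordinates: solve for y in y_1 f1 + y_2 f2 = (3, -8).
This gives y = (1, -1), which is column 1 of [T]_C.

(1, -1)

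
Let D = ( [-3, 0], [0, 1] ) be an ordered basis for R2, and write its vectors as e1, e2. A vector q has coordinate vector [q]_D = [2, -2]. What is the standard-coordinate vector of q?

By definition q = 2e1 - 2e2.
Summing componentwise gives [-6, -2].

[-6, -2]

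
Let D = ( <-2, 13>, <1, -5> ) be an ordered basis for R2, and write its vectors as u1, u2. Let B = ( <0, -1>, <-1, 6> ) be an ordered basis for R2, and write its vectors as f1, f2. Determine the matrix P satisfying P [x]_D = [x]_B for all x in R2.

Take x = uj: its D-coordinates are the j-th standard unit vector, so P e_j — column j of P — equals [uj]_B.
u1 = -f1 + 2f2, giving column 1 = <-1, 2>; repeating for each j gives P = [[-1, -1], [2, -1]].

[[-1, -1], [2, -1]]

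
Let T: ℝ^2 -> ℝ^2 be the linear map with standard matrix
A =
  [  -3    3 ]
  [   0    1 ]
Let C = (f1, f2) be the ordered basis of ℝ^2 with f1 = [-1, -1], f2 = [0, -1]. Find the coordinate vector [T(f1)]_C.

Compute T(f1) = A f1 = [0, -1] in standard coordinates.
Then write this in C-coordinates: solve for y in y_1 f1 + y_2 f2 = [0, -1].
This gives y = [0, 1], which is column 1 of [T]_C.

[0, 1]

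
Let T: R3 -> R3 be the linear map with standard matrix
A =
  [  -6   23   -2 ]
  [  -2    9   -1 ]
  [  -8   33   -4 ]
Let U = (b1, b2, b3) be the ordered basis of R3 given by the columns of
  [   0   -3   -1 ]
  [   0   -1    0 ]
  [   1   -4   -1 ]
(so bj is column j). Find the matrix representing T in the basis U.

[[-1, 3, 1], [1, -1, -3], [-1, 0, 1]]

With P the matrix whose columns are b1, ..., b3, [T]_U = P^(-1) A P.
Column by column: T(b1) = A b1 = <-2, -1, -4>; its U-coordinates <-1, 1, -1> give column 1.
Continuing for each basis vector yields [T]_U = [[-1, 3, 1], [1, -1, -3], [-1, 0, 1]].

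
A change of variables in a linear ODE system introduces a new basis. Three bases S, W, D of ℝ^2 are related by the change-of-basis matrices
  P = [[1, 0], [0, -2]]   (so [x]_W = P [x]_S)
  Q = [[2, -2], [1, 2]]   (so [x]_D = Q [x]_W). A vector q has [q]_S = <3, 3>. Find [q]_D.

<18, -9>

Composing the changes, [q]_D = Q P [q]_S.
Q P = [[2, 4], [1, -4]]; applying this to <3, 3> gives <18, -9>.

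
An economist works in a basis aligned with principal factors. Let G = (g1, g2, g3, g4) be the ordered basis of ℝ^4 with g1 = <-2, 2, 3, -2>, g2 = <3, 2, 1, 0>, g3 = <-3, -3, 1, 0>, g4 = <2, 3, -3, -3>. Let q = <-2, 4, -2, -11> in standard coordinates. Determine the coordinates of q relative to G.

[q]_G is the unique c with M c = q, where M has columns g1, ..., g4.
Solving this 4x4 system gives c = (1, 1, 3, 3).
Check: g1 + g2 + 3g3 + 3g4 = <-2, 4, -2, -11>.

<1, 1, 3, 3>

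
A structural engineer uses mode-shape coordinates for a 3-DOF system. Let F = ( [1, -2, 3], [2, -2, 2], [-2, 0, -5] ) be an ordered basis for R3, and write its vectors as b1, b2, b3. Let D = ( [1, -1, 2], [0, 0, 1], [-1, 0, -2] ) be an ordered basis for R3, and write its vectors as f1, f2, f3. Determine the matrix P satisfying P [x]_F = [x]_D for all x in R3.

Let M have columns bj and N have columns fj. Then for every x, N [x]_D = x = M [x]_F, so P = N^(-1) M.
Since det N = 1, N^(-1) has integer entries; multiplying gives P = [[2, 2, 0], [1, -2, -1], [1, 0, 2]].

[[2, 2, 0], [1, -2, -1], [1, 0, 2]]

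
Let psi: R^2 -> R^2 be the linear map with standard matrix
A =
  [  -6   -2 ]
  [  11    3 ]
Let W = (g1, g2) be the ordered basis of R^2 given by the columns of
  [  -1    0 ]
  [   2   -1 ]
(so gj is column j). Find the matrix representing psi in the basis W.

The j-th column of [psi]_W is [psi(gj)]_W.
psi(g1) = A g1 = <2, -5> = -2g1 + g2, so column 1 is <-2, 1>.
Repeating for g2 and assembling the columns gives [[-2, -2], [1, -1]].

[[-2, -2], [1, -1]]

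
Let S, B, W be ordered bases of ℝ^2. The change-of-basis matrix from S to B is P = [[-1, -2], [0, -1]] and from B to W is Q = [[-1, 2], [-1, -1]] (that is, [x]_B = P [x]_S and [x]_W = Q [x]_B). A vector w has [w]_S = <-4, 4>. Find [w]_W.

<-4, 8>

Composing the changes, [w]_W = Q P [w]_S.
Q P = [[1, 0], [1, 3]]; applying this to <-4, 4> gives <-4, 8>.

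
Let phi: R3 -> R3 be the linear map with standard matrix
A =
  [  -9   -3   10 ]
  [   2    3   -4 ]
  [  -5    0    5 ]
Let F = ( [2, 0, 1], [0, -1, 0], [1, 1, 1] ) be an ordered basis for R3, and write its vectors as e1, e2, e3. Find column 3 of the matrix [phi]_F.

[-2, 1, 2]

Column 3 of [phi]_F is the F-coordinate vector of phi(e3).
In standard coordinates phi(e3) = A e3 = [-2, 1, 0].
Converting to F: [-2, 1, 0] = -2e1 + e2 + 2e3, so the coordinate vector is [-2, 1, 2].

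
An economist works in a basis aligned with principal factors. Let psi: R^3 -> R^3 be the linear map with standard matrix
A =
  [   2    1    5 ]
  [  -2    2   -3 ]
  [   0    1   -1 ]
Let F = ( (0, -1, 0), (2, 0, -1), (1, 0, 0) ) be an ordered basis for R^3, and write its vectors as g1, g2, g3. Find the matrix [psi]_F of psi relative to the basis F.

[[2, 1, 2], [1, -1, 0], [-3, 1, 2]]

Let P have columns g1, ..., g3. Then [psi]_F = P^(-1) A P.
Here det P = 1, so P^(-1) is integer; computing A P first and then P^(-1)(A P) gives [[2, 1, 2], [1, -1, 0], [-3, 1, 2]].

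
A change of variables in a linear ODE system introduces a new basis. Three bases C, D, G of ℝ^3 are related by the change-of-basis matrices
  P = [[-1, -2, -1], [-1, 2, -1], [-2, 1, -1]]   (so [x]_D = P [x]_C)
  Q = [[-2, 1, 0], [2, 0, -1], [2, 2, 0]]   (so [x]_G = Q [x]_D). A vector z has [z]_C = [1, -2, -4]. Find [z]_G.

[-15, 14, 12]

First [z]_D = P [z]_C = [7, -1, 0].
Then [z]_G = Q [z]_D = [-15, 14, 12].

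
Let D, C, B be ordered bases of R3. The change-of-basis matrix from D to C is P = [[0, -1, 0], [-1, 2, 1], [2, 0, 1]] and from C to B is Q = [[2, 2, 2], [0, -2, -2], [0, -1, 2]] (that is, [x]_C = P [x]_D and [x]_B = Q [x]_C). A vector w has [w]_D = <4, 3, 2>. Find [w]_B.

Apply P to get C-coordinates <-3, 4, 10>, then Q to get B-coordinates.
The result is [w]_B = <22, -28, 16>.

<22, -28, 16>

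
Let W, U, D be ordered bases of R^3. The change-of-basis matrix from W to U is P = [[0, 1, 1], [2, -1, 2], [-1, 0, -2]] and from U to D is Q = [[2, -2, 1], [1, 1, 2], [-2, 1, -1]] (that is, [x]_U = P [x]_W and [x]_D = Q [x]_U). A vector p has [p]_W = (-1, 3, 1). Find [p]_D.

(13, -1, -10)

Apply P to get U-coordinates (4, -3, -1), then Q to get D-coordinates.
The result is [p]_D = (13, -1, -10).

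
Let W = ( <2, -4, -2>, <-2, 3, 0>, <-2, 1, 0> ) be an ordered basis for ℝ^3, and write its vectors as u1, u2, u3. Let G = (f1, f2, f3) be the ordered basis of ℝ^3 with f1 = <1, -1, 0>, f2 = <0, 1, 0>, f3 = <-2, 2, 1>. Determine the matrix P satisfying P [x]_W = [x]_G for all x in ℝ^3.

Let M have columns uj and N have columns fj. Then for every x, N [x]_G = x = M [x]_W, so P = N^(-1) M.
Since det N = 1, N^(-1) has integer entries; multiplying gives P = [[-2, -2, -2], [-2, 1, -1], [-2, 0, 0]].

[[-2, -2, -2], [-2, 1, -1], [-2, 0, 0]]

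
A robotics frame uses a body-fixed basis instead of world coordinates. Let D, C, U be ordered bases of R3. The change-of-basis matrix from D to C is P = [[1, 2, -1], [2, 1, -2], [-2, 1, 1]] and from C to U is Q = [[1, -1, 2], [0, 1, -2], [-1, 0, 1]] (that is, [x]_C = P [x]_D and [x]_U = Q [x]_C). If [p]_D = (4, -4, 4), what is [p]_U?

Apply P to get C-coordinates (-8, -4, -8), then Q to get U-coordinates.
The result is [p]_U = (-20, 12, 0).

(-20, 12, 0)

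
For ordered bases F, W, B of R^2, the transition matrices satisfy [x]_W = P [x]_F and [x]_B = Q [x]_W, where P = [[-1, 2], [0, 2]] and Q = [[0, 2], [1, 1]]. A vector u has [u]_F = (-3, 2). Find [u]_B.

Composing the changes, [u]_B = Q P [u]_F.
Q P = [[0, 4], [-1, 4]]; applying this to (-3, 2) gives (8, 11).

(8, 11)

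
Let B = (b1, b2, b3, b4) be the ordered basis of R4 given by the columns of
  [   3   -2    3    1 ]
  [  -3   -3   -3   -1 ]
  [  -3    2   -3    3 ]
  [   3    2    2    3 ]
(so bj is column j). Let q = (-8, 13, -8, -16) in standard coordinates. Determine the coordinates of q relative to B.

(2, -1, -4, -4)

[q]_B is the unique c with M c = q, where M has columns b1, ..., b4.
Row-reducing the augmented matrix [M | q] gives c = (2, -1, -4, -4).
Check: 2b1 - b2 - 4b3 - 4b4 = (-8, 13, -8, -16).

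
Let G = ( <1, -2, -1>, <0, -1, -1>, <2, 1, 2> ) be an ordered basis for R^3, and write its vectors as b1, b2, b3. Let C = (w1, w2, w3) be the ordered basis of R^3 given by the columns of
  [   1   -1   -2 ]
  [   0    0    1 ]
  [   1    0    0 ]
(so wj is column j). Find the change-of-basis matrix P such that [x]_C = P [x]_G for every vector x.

Let M have columns bj and N have columns wj. Then for every x, N [x]_C = x = M [x]_G, so P = N^(-1) M.
Since det N = -1, N^(-1) has integer entries; multiplying gives P = [[-1, -1, 2], [2, 1, -2], [-2, -1, 1]].

[[-1, -1, 2], [2, 1, -2], [-2, -1, 1]]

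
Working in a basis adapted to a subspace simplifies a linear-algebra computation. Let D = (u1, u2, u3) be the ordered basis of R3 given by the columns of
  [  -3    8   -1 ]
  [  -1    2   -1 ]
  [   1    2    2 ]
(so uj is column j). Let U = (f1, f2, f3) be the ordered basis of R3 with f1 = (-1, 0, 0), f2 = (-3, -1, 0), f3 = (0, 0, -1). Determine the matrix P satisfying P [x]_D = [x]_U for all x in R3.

Column j of P is [uj]_U, since P maps D-coordinates to U-coordinates.
Expressing u1 in U: u1 = 0·f1 + f2 - f3, so column 1 of P is (0, 1, -1).
Doing the same for each uj gives P = [[0, -2, -2], [1, -2, 1], [-1, -2, -2]].

[[0, -2, -2], [1, -2, 1], [-1, -2, -2]]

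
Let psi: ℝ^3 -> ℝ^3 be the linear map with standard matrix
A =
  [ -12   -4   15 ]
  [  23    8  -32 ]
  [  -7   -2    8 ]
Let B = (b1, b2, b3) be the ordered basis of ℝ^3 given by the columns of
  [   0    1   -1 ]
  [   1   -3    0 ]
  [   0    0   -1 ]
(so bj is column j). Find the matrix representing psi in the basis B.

The j-th column of [psi]_B is [psi(bj)]_B.
psi(b1) = A b1 = <-4, 8, -2> = 2b1 - 2b2 + 2b3, so column 1 is <2, -2, 2>.
Repeating for b2, b3 and assembling the columns gives [[2, 2, 3], [-2, 1, -2], [2, 1, 1]].

[[2, 2, 3], [-2, 1, -2], [2, 1, 1]]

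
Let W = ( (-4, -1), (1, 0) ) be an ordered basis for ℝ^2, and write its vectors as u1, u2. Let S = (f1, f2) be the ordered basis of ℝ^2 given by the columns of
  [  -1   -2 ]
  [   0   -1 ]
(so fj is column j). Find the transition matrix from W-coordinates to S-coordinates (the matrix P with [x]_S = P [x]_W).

[[2, -1], [1, 0]]

Column j of P is [uj]_S, since P maps W-coordinates to S-coordinates.
Expressing u1 in S: u1 = 2f1 + f2, so column 1 of P is (2, 1).
Doing the same for each uj gives P = [[2, -1], [1, 0]].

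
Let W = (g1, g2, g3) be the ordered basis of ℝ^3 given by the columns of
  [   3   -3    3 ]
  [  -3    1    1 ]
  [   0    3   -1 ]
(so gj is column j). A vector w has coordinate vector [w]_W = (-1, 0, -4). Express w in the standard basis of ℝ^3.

(-15, -1, 4)

By definition w = -g1 + 0·g2 - 4g3.
Summing componentwise gives (-15, -1, 4).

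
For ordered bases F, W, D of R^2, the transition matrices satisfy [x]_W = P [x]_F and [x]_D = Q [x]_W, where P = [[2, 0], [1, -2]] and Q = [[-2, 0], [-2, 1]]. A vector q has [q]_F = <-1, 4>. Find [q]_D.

<4, -5>

First [q]_W = P [q]_F = <-2, -9>.
Then [q]_D = Q [q]_W = <4, -5>.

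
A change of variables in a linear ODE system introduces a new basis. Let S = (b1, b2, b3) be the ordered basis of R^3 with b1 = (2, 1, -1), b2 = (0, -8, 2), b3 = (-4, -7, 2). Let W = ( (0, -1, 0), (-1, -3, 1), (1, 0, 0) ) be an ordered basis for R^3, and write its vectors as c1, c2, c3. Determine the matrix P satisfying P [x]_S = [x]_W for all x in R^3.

Column j of P is [bj]_W, since P maps S-coordinates to W-coordinates.
Expressing b1 in W: b1 = 2c1 - c2 + c3, so column 1 of P is (2, -1, 1).
Doing the same for each bj gives P = [[2, 2, 1], [-1, 2, 2], [1, 2, -2]].

[[2, 2, 1], [-1, 2, 2], [1, 2, -2]]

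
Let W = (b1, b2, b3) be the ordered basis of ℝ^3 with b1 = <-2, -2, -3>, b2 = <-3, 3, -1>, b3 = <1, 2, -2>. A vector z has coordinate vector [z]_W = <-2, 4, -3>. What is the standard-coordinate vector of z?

By definition z = -2b1 + 4b2 - 3b3.
Summing componentwise gives <-11, 10, 8>.

<-11, 10, 8>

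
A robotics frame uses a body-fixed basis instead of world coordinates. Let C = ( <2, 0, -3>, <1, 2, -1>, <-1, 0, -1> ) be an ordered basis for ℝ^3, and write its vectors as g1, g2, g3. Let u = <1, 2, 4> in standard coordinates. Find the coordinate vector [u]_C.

<-1, 1, -2>

We seek scalars with c_1 g1 + ... + c_3 g3 = u; equivalently solve M c = u where the columns of M are g1, ..., g3.
Row-reducing the augmented matrix [M | u] gives c = (-1, 1, -2).
Check: -g1 + g2 - 2g3 = <1, 2, 4>.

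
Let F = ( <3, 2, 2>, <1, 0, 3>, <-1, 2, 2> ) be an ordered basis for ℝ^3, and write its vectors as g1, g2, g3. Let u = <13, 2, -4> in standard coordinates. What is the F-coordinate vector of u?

<4, -2, -3>

We seek scalars with c_1 g1 + ... + c_3 g3 = u; equivalently solve M c = u where the columns of M are g1, ..., g3.
Solving this 3x3 system gives c = (4, -2, -3).
Check: 4g1 - 2g2 - 3g3 = <13, 2, -4>.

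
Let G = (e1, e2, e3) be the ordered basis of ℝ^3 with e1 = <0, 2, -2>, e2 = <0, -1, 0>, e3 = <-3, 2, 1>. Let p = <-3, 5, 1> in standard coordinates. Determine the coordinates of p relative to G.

<0, -3, 1>

Write p = c_1 e1 + ... + c_3 e3 and solve for the c_i.
Row-reducing the augmented matrix [M | p] gives c = (0, -3, 1).
Check: 0·e1 - 3e2 + e3 = <-3, 5, 1>.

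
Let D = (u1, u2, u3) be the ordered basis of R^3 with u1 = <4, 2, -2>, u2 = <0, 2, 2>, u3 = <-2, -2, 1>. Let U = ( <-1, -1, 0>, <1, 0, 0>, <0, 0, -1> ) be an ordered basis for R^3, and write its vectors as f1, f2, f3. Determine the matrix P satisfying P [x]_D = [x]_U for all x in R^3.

Column j of P is [uj]_U, since P maps D-coordinates to U-coordinates.
Expressing u1 in U: u1 = -2f1 + 2f2 + 2f3, so column 1 of P is <-2, 2, 2>.
Doing the same for each uj gives P = [[-2, -2, 2], [2, -2, 0], [2, -2, -1]].

[[-2, -2, 2], [2, -2, 0], [2, -2, -1]]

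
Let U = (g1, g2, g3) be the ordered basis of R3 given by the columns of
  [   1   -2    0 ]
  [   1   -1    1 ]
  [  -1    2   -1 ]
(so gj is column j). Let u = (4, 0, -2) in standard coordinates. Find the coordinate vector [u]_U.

We seek scalars with c_1 g1 + ... + c_3 g3 = u; equivalently solve M c = u where the columns of M are g1, ..., g3.
Solving this 3x3 system gives c = (0, -2, -2).
Check: 0·g1 - 2g2 - 2g3 = (4, 0, -2).

(0, -2, -2)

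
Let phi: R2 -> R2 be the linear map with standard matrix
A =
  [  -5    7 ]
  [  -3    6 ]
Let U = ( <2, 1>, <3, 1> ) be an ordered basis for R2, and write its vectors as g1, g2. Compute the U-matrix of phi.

With P the matrix whose columns are g1, g2, [phi]_U = P^(-1) A P.
Column by column: phi(g1) = A g1 = <-3, 0>; its U-coordinates <3, -3> give column 1.
Continuing for each basis vector yields [phi]_U = [[3, -1], [-3, -2]].

[[3, -1], [-3, -2]]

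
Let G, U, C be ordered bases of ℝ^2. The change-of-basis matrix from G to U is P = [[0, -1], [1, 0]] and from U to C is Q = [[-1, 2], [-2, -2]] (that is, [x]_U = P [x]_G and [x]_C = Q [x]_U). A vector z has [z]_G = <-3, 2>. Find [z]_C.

Apply P to get U-coordinates <-2, -3>, then Q to get C-coordinates.
The result is [z]_C = <-4, 10>.

<-4, 10>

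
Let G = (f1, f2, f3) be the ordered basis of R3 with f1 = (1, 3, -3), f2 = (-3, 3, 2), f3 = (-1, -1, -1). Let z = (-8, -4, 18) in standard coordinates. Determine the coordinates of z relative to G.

(-4, 2, -2)

[z]_G is the unique c with M c = z, where M has columns f1, ..., f3.
Solving this 3x3 system gives c = (-4, 2, -2).
Check: -4f1 + 2f2 - 2f3 = (-8, -4, 18).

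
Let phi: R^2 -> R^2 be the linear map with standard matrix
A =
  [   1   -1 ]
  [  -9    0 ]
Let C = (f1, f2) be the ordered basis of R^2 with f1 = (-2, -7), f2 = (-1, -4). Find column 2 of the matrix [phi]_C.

(-3, 3)

Column 2 of [phi]_C is the C-coordinate vector of phi(f2).
In standard coordinates phi(f2) = A f2 = (3, 9).
Converting to C: (3, 9) = -3f1 + 3f2, so the coordinate vector is (-3, 3).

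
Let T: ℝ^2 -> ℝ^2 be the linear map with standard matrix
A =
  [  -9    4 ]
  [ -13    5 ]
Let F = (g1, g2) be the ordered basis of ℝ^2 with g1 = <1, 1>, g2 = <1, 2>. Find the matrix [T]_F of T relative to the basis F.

[[-2, 1], [-3, -2]]

Let P have columns g1, g2. Then [T]_F = P^(-1) A P.
Here det P = 1, so P^(-1) is integer; computing A P first and then P^(-1)(A P) gives [[-2, 1], [-3, -2]].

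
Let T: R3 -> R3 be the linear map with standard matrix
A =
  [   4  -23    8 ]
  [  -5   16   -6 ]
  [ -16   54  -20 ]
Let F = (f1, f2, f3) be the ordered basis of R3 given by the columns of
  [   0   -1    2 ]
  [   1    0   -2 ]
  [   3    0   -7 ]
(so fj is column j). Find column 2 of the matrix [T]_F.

Column 2 of [T]_F is the F-coordinate vector of T(f2).
In standard coordinates T(f2) = A f2 = [-4, 5, 16].
Converting to F: [-4, 5, 16] = 3f1 + 2f2 - f3, so the coordinate vector is [3, 2, -1].

[3, 2, -1]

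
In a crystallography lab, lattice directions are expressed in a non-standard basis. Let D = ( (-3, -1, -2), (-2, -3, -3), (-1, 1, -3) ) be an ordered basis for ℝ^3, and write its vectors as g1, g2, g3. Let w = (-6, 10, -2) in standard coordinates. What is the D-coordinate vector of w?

Write w = c_1 g1 + ... + c_3 g3 and solve for the c_i.
Row-reducing the augmented matrix [M | w] gives c = (4, -4, 2).
Check: 4g1 - 4g2 + 2g3 = (-6, 10, -2).

(4, -4, 2)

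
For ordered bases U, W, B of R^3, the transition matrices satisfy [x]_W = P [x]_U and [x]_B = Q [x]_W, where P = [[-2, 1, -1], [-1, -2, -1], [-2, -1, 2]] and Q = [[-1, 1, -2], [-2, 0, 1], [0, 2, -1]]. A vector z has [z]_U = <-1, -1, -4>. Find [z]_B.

<12, -15, 19>

First [z]_W = P [z]_U = <5, 7, -5>.
Then [z]_B = Q [z]_W = <12, -15, 19>.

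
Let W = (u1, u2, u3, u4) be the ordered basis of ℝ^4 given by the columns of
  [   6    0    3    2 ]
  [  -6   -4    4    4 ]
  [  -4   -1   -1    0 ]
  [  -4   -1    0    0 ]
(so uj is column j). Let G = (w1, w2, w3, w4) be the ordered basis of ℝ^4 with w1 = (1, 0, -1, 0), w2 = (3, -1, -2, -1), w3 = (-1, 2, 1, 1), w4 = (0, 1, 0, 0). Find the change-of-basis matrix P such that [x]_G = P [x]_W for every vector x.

[[-2, 1, -1, -2], [2, -1, 2, 2], [-2, -2, 2, 2], [0, -1, 2, 2]]

Let M have columns uj and N have columns wj. Then for every x, N [x]_G = x = M [x]_W, so P = N^(-1) M.
Since det N = 1, N^(-1) has integer entries; multiplying gives P = [[-2, 1, -1, -2], [2, -1, 2, 2], [-2, -2, 2, 2], [0, -1, 2, 2]].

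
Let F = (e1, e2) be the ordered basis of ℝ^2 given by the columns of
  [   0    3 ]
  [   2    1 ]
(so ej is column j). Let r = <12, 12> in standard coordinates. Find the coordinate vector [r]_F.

<4, 4>

[r]_F is the unique c with M c = r, where M has columns e1, e2.
System: 0c_1 + 3c_2 = 12, 2c_1 + c_2 = 12; solving gives c_1 = 4, c_2 = 4.
Check: 4e1 + 4e2 = <12, 12>.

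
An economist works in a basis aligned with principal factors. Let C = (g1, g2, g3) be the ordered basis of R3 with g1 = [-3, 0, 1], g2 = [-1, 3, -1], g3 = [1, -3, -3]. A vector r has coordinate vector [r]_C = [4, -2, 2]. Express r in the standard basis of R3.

[-8, -12, 0]

r = M [r]_C, where M has columns g1, ..., g3.
Carrying out the matrix-vector product, r = [-8, -12, 0].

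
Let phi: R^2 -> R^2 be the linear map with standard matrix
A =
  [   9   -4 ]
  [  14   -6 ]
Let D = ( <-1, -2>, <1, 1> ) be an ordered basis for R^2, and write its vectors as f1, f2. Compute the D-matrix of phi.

The j-th column of [phi]_D is [phi(fj)]_D.
phi(f1) = A f1 = <-1, -2> = f1 + 0·f2, so column 1 is <1, 0>.
Repeating for f2 and assembling the columns gives [[1, -3], [0, 2]].

[[1, -3], [0, 2]]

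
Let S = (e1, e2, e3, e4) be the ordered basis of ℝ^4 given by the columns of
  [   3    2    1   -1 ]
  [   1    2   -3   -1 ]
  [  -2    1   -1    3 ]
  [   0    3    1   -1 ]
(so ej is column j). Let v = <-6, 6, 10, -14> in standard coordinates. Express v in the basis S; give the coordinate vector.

<2, -2, -4, 4>

We seek scalars with c_1 e1 + ... + c_4 e4 = v; equivalently solve M c = v where the columns of M are e1, ..., e4.
Solving this 4x4 system gives c = (2, -2, -4, 4).
Check: 2e1 - 2e2 - 4e3 + 4e4 = <-6, 6, 10, -14>.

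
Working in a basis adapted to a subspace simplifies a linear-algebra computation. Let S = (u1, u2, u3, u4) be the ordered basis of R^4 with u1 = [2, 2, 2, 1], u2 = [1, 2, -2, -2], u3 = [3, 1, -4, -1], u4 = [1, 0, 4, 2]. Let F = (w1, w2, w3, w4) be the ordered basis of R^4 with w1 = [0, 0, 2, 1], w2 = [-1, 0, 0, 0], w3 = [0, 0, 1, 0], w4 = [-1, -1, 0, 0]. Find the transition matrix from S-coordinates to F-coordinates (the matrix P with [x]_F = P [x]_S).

[[1, -2, -1, 2], [0, 1, -2, -1], [0, 2, -2, 0], [-2, -2, -1, 0]]

Take x = uj: its S-coordinates are the j-th standard unit vector, so P e_j — column j of P — equals [uj]_F.
u1 = w1 + 0·w2 + 0·w3 - 2w4, giving column 1 = [1, 0, 0, -2]; repeating for each j gives P = [[1, -2, -1, 2], [0, 1, -2, -1], [0, 2, -2, 0], [-2, -2, -1, 0]].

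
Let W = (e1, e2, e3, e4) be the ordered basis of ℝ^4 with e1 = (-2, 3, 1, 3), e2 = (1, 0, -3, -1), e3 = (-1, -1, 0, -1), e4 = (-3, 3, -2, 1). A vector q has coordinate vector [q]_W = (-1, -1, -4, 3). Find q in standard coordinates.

(-4, 10, -4, 5)

q = M [q]_W, where M has columns e1, ..., e4.
Carrying out the matrix-vector product, q = (-4, 10, -4, 5).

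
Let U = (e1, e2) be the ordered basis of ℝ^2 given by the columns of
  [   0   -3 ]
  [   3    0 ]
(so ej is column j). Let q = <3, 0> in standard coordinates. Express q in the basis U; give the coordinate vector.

<0, -1>

Write q = c_1 e1 + c_2 e2 and solve for the c_i.
System: 0c_1 - 3c_2 = 3, 3c_1 + 0c_2 = 0; solving gives c_1 = 0, c_2 = -1.
Check: 0·e1 - e2 = <3, 0>.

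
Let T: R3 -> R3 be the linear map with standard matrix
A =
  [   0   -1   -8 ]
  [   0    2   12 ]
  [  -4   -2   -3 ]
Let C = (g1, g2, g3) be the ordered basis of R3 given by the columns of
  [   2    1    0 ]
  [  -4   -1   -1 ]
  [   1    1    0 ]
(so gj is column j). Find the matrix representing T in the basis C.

[[-1, -2, -1], [-2, -3, 3], [2, 1, 3]]

Let P have columns g1, ..., g3. Then [T]_C = P^(-1) A P.
Here det P = 1, so P^(-1) is integer; computing A P first and then P^(-1)(A P) gives [[-1, -2, -1], [-2, -3, 3], [2, 1, 3]].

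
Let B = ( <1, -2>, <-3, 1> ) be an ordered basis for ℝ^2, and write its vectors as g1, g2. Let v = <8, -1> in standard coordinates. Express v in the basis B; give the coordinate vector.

<-1, -3>

We seek scalars with c_1 g1 + c_2 g2 = v; equivalently solve M c = v where the columns of M are g1, g2.
System: c_1 - 3c_2 = 8, -2c_1 + c_2 = -1; solving gives c_1 = -1, c_2 = -3.
Check: -g1 - 3g2 = <8, -1>.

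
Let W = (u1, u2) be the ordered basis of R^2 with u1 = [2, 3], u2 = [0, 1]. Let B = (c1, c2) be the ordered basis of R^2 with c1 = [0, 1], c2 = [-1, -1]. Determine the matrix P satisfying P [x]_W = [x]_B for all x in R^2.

Take x = uj: its W-coordinates are the j-th standard unit vector, so P e_j — column j of P — equals [uj]_B.
u1 = c1 - 2c2, giving column 1 = [1, -2]; repeating for each j gives P = [[1, 1], [-2, 0]].

[[1, 1], [-2, 0]]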